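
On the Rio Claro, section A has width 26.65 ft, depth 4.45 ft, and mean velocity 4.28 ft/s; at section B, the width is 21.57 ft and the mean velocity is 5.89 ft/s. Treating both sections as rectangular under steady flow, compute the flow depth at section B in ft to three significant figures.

Q = A₁V₁ = (26.65×4.45) × 4.28 = 507.6 ft³/s
d₂ = Q/(b₂ V₂) = 507.6/(21.57×5.89) = 3.995 ft

4.00 ft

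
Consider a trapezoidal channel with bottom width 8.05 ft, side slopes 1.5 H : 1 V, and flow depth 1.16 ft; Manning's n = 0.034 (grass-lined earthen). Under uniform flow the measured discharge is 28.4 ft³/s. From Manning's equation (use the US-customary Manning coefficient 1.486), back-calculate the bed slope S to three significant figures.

A = (b + z·y)·y = (8.05 + 1.5×1.16)×1.16 = 11.36 ft²
P = b + 2y√(1+z²) = 8.05 + 2×1.16×√(1+1.5²) = 12.23 ft
R = A/P = 11.36/12.23 = 0.9284 ft
S = (Q·n / (1.486·A·R^(2/3)))² = (28.4×0.034 / (1.486×11.36×0.9517))² = 0.003615

0.00361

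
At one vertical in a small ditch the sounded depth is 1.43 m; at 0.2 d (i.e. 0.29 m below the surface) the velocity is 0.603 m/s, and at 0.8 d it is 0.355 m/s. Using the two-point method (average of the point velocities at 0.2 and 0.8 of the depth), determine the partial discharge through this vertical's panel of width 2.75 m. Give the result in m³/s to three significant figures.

v̄ = (0.603 + 0.355) / 2 = 0.4790 m/s
q = v̄ × d × w = 0.4790 × 1.43 × 2.75 = 1.884 m³/s

1.88 m³/s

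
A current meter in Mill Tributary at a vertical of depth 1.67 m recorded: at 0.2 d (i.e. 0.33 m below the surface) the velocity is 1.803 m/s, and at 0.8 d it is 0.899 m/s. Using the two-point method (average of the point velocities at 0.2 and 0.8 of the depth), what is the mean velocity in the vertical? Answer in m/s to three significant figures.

1.35 m/s

v̄ = (1.803 + 0.899) / 2 = 1.351 m/s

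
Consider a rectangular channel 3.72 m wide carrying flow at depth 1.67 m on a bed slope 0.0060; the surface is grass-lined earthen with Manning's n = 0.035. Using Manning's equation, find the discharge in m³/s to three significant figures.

12.6 m³/s

A = b·y = 3.72 × 1.67 = 6.212 m²
P = b + 2y = 3.72 + 2×1.67 = 7.060 m
R = A/P = 6.212/7.060 = 0.8799 m
Q = (1/n)·A·R^(2/3)·S^(1/2) = (1/0.035) × 6.212 × 0.8799^(2/3) × 0.0060^(1/2) = 12.63 m³/s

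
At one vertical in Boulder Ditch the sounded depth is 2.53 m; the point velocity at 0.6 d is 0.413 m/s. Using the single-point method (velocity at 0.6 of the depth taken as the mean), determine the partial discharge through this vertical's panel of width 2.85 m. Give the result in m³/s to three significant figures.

2.98 m³/s

v̄ = v₀.₆ = 0.413 m/s
q = v̄ × d × w = 0.4130 × 2.53 × 2.85 = 2.978 m³/s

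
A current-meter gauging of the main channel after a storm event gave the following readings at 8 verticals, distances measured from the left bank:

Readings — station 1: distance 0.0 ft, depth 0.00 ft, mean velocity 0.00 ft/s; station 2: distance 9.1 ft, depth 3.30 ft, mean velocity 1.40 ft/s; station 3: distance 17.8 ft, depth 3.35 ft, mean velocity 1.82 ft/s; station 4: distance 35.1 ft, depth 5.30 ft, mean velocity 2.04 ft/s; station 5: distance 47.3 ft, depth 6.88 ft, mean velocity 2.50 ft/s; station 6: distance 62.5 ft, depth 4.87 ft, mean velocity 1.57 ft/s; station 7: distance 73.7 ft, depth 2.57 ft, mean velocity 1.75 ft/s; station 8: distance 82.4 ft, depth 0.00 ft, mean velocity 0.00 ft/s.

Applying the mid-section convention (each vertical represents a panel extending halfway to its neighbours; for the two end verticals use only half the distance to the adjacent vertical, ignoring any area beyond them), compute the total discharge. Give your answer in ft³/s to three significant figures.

661 ft³/s

w_2 = (17.8 − 0.0)/2 = 8.9 ft; q_2 = 1.40 × 3.30 × 8.9 = 41.12 ft³/s
w_3 = (35.1 − 9.1)/2 = 13 ft; q_3 = 1.82 × 3.35 × 13 = 79.26 ft³/s
w_4 = (47.3 − 17.8)/2 = 14.75 ft; q_4 = 2.04 × 5.30 × 14.75 = 159.5 ft³/s
w_5 = (62.5 − 35.1)/2 = 13.7 ft; q_5 = 2.50 × 6.88 × 13.7 = 235.6 ft³/s
w_6 = (73.7 − 47.3)/2 = 13.2 ft; q_6 = 1.57 × 4.87 × 13.2 = 100.9 ft³/s
w_7 = (82.4 − 62.5)/2 = 9.95 ft; q_7 = 1.75 × 2.57 × 9.95 = 44.75 ft³/s
Stations 1, 8 contribute zero (depth or velocity is 0).
Q = Σ qᵢ = 661.2 ft³/s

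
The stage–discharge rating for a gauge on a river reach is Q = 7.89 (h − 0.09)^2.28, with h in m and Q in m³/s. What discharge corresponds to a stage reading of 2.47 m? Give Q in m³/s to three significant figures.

57.0 m³/s

Q = 7.89 × (2.47 − 0.09)^2.28 = 7.89 × 2.38^2.28 = 56.97 m³/s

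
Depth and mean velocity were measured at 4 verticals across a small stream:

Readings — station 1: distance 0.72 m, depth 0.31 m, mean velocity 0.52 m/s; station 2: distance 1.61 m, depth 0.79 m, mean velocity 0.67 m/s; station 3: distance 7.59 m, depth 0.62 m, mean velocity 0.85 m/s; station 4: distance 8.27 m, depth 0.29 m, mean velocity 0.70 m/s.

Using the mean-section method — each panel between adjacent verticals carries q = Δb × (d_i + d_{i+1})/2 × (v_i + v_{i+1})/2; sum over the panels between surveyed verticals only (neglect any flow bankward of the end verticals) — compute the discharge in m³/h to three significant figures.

Panel 1-2: Δb = 0.89 m, d̄ = (0.31+0.79)/2 = 0.55, v̄ = (0.52+0.67)/2 = 0.595 → q = 0.89×0.55×0.595 = 0.2913 m³/s
Panel 2-3: Δb = 5.98 m, d̄ = (0.79+0.62)/2 = 0.705, v̄ = (0.67+0.85)/2 = 0.76 → q = 5.98×0.705×0.76 = 3.204 m³/s
Panel 3-4: Δb = 0.68 m, d̄ = (0.62+0.29)/2 = 0.455, v̄ = (0.85+0.70)/2 = 0.775 → q = 0.68×0.455×0.775 = 0.2398 m³/s
Q = Σ q = 3.735 m³/s
= 3.735 × 3600 = 13450 m³/h

13400 m³/h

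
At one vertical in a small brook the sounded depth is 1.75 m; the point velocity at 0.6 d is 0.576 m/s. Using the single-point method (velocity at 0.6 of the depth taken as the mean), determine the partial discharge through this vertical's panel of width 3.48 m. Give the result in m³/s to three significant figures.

3.51 m³/s

v̄ = v₀.₆ = 0.576 m/s
q = v̄ × d × w = 0.5760 × 1.75 × 3.48 = 3.508 m³/s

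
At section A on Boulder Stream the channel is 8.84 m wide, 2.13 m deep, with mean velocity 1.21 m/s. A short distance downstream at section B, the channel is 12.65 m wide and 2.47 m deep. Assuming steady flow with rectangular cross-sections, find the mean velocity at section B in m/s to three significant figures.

0.729 m/s

Q = A₁V₁ = (8.84×2.13) × 1.21 = 22.78 m³/s
A₂ = 12.65 × 2.47 = 31.25 m²
V₂ = Q/A₂ = 22.78/31.25 = 0.7292 m/s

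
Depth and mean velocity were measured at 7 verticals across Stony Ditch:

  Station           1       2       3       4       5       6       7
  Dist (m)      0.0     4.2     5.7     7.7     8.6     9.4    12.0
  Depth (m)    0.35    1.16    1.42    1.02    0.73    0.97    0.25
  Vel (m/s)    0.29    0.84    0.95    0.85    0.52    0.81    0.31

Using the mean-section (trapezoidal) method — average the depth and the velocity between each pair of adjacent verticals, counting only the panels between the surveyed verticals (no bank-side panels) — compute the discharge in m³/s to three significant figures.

7.60 m³/s

Panel 1-2: Δb = 4.2 m, d̄ = (0.35+1.16)/2 = 0.755, v̄ = (0.29+0.84)/2 = 0.565 → q = 4.2×0.755×0.565 = 1.792 m³/s
Panel 2-3: Δb = 1.5 m, d̄ = (1.16+1.42)/2 = 1.29, v̄ = (0.84+0.95)/2 = 0.895 → q = 1.5×1.29×0.895 = 1.732 m³/s
Panel 3-4: Δb = 2 m, d̄ = (1.42+1.02)/2 = 1.22, v̄ = (0.95+0.85)/2 = 0.9 → q = 2×1.22×0.9 = 2.196 m³/s
Panel 4-5: Δb = 0.9 m, d̄ = (1.02+0.73)/2 = 0.875, v̄ = (0.85+0.52)/2 = 0.685 → q = 0.9×0.875×0.685 = 0.5394 m³/s
Panel 5-6: Δb = 0.8 m, d̄ = (0.73+0.97)/2 = 0.85, v̄ = (0.52+0.81)/2 = 0.665 → q = 0.8×0.85×0.665 = 0.4522 m³/s
Panel 6-7: Δb = 2.6 m, d̄ = (0.97+0.25)/2 = 0.61, v̄ = (0.81+0.31)/2 = 0.56 → q = 2.6×0.61×0.56 = 0.8882 m³/s
Q = Σ q = 7.599 m³/s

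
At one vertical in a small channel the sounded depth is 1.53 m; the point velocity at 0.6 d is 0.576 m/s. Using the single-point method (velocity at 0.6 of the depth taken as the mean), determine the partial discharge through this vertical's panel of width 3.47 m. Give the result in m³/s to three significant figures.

3.06 m³/s

v̄ = v₀.₆ = 0.576 m/s
q = v̄ × d × w = 0.5760 × 1.53 × 3.47 = 3.058 m³/s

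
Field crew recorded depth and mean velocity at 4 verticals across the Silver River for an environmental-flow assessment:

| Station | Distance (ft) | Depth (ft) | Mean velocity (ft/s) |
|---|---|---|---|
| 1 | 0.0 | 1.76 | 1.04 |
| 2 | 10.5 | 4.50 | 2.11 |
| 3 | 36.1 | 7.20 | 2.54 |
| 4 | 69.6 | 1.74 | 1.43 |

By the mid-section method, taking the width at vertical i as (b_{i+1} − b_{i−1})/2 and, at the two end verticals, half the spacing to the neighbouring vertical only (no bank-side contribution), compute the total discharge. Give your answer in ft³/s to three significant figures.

w_1 = (10.5 − 0.0)/2 = 5.25 ft; q_1 = 1.04 × 1.76 × 5.25 = 9.610 ft³/s
w_2 = (36.1 − 0.0)/2 = 18.05 ft; q_2 = 2.11 × 4.50 × 18.05 = 171.4 ft³/s
w_3 = (69.6 − 10.5)/2 = 29.55 ft; q_3 = 2.54 × 7.20 × 29.55 = 540.4 ft³/s
w_4 = (69.6 − 36.1)/2 = 16.75 ft; q_4 = 1.43 × 1.74 × 16.75 = 41.68 ft³/s
Q = Σ qᵢ = 763.1 ft³/s

763 ft³/s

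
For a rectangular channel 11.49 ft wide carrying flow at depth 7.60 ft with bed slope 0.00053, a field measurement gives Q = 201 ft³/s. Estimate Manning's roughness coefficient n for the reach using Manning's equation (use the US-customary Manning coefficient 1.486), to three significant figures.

0.0328

A = b·y = 11.49 × 7.60 = 87.32 ft²
P = b + 2y = 11.49 + 2×7.60 = 26.69 ft
R = A/P = 87.32/26.69 = 3.272 ft
n = (1.486/Q)·A·R^(2/3)·S^(1/2) = (1.486/201) × 87.32 × 2.204 × 0.02302 = 0.03276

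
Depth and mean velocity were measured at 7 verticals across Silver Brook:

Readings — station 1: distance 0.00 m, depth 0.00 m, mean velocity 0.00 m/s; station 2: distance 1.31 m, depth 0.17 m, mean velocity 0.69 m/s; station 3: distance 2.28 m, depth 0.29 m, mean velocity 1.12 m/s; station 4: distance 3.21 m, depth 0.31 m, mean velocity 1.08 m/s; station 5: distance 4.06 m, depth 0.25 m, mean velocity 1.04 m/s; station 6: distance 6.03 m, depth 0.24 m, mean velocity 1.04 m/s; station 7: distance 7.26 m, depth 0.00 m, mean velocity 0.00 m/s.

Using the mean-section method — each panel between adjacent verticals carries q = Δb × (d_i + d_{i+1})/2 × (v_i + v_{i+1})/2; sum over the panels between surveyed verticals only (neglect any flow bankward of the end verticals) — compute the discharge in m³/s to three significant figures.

Panel 1-2: Δb = 1.31 m, d̄ = (0.00+0.17)/2 = 0.085, v̄ = (0.00+0.69)/2 = 0.345 → q = 1.31×0.085×0.345 = 0.03842 m³/s
Panel 2-3: Δb = 0.97 m, d̄ = (0.17+0.29)/2 = 0.23, v̄ = (0.69+1.12)/2 = 0.905 → q = 0.97×0.23×0.905 = 0.2019 m³/s
Panel 3-4: Δb = 0.93 m, d̄ = (0.29+0.31)/2 = 0.3, v̄ = (1.12+1.08)/2 = 1.1 → q = 0.93×0.3×1.1 = 0.3069 m³/s
Panel 4-5: Δb = 0.85 m, d̄ = (0.31+0.25)/2 = 0.28, v̄ = (1.08+1.04)/2 = 1.06 → q = 0.85×0.28×1.06 = 0.2523 m³/s
Panel 5-6: Δb = 1.97 m, d̄ = (0.25+0.24)/2 = 0.245, v̄ = (1.04+1.04)/2 = 1.04 → q = 1.97×0.245×1.04 = 0.5020 m³/s
Panel 6-7: Δb = 1.23 m, d̄ = (0.24+0.00)/2 = 0.12, v̄ = (1.04+0.00)/2 = 0.52 → q = 1.23×0.12×0.52 = 0.07675 m³/s
Q = Σ q = 1.378 m³/s

1.38 m³/s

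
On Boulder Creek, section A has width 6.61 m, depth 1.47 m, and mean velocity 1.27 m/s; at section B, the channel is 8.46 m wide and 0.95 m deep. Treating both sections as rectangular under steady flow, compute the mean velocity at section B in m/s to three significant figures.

Q = A₁V₁ = (6.61×1.47) × 1.27 = 12.34 m³/s
A₂ = 8.46 × 0.95 = 8.037 m²
V₂ = Q/A₂ = 12.34/8.037 = 1.535 m/s

1.54 m/s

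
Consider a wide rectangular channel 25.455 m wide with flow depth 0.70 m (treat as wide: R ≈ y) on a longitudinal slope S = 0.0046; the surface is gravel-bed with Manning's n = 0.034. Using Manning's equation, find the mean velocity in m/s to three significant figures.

A = b·y = 25.455 × 0.70 = 17.82 m²
Wide channel: R ≈ y = 0.70 m
Q = (1/n)·A·R^(2/3)·S^(1/2) = (1/0.034) × 17.82 × 0.7000^(2/3) × 0.0046^(1/2) = 28.02 m³/s
V = Q/A = 28.02/17.82 = 1.573 m/s

1.57 m/s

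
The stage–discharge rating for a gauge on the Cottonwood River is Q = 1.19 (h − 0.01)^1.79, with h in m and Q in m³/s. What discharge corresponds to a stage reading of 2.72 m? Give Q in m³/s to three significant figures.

Q = 1.19 × (2.72 − 0.01)^1.79 = 1.19 × 2.71^1.79 = 7.089 m³/s

7.09 m³/s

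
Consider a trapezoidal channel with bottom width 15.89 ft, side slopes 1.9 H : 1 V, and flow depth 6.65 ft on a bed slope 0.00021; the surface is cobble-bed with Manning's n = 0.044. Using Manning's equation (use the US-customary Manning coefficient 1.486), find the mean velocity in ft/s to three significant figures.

1.29 ft/s

A = (b + z·y)·y = (15.89 + 1.9×6.65)×6.65 = 189.7 ft²
P = b + 2y√(1+z²) = 15.89 + 2×6.65×√(1+1.9²) = 44.45 ft
R = A/P = 189.7/44.45 = 4.268 ft
Q = (1.486/n)·A·R^(2/3)·S^(1/2) = (1.486/0.044) × 189.7 × 4.268^(2/3) × 0.00021^(1/2) = 244.3 ft³/s
V = Q/A = 244.3/189.7 = 1.288 ft/s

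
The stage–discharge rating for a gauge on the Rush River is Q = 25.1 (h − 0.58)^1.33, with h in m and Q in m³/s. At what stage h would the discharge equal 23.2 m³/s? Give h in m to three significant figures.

1.52 m

h − h₀ = (Q/C)^(1/b) = (23.2/25.1)^(1/1.33) = 0.9425 m
h = 0.58 + 0.9425 = 1.523 m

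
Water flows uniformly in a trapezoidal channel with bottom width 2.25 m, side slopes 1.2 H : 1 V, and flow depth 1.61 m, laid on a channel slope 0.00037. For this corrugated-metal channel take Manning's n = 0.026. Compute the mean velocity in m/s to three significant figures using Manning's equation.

0.702 m/s

A = (b + z·y)·y = (2.25 + 1.2×1.61)×1.61 = 6.733 m²
P = b + 2y√(1+z²) = 2.25 + 2×1.61×√(1+1.2²) = 7.280 m
R = A/P = 6.733/7.280 = 0.9249 m
Q = (1/n)·A·R^(2/3)·S^(1/2) = (1/0.026) × 6.733 × 0.9249^(2/3) × 0.00037^(1/2) = 4.729 m³/s
V = Q/A = 4.729/6.733 = 0.7023 m/s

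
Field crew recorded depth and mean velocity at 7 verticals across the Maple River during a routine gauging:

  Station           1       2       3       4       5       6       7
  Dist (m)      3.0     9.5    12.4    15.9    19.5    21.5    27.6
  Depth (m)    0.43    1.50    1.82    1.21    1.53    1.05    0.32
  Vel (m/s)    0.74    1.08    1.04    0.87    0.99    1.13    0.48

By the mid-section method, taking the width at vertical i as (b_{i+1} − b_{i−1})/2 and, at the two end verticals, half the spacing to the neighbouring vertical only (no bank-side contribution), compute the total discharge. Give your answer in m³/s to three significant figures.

28.0 m³/s

w_1 = (9.5 − 3.0)/2 = 3.25 m; q_1 = 0.74 × 0.43 × 3.25 = 1.034 m³/s
w_2 = (12.4 − 3.0)/2 = 4.7 m; q_2 = 1.08 × 1.50 × 4.7 = 7.614 m³/s
w_3 = (15.9 − 9.5)/2 = 3.2 m; q_3 = 1.04 × 1.82 × 3.2 = 6.057 m³/s
w_4 = (19.5 − 12.4)/2 = 3.55 m; q_4 = 0.87 × 1.21 × 3.55 = 3.737 m³/s
w_5 = (21.5 − 15.9)/2 = 2.8 m; q_5 = 0.99 × 1.53 × 2.8 = 4.241 m³/s
w_6 = (27.6 − 19.5)/2 = 4.05 m; q_6 = 1.13 × 1.05 × 4.05 = 4.805 m³/s
w_7 = (27.6 − 21.5)/2 = 3.05 m; q_7 = 0.48 × 0.32 × 3.05 = 0.4685 m³/s
Q = Σ qᵢ = 27.96 m³/s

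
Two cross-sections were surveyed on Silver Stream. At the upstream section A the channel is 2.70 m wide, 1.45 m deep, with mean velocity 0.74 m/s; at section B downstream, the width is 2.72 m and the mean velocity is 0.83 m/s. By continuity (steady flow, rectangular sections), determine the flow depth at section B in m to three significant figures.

1.28 m

Q = A₁V₁ = (2.70×1.45) × 0.74 = 2.897 m³/s
d₂ = Q/(b₂ V₂) = 2.897/(2.72×0.83) = 1.283 m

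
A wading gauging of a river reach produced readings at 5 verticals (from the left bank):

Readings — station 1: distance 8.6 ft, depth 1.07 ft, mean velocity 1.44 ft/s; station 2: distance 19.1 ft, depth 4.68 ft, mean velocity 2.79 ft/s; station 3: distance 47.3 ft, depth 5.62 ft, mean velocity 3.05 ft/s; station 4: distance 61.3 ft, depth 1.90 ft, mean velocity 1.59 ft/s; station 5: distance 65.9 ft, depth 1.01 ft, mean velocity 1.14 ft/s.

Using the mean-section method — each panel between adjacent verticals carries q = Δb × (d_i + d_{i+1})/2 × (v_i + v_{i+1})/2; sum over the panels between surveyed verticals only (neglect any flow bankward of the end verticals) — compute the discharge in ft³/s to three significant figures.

619 ft³/s

Panel 1-2: Δb = 10.5 ft, d̄ = (1.07+4.68)/2 = 2.875, v̄ = (1.44+2.79)/2 = 2.115 → q = 10.5×2.875×2.115 = 63.85 ft³/s
Panel 2-3: Δb = 28.2 ft, d̄ = (4.68+5.62)/2 = 5.15, v̄ = (2.79+3.05)/2 = 2.92 → q = 28.2×5.15×2.92 = 424.1 ft³/s
Panel 3-4: Δb = 14 ft, d̄ = (5.62+1.90)/2 = 3.76, v̄ = (3.05+1.59)/2 = 2.32 → q = 14×3.76×2.32 = 122.1 ft³/s
Panel 4-5: Δb = 4.6 ft, d̄ = (1.90+1.01)/2 = 1.455, v̄ = (1.59+1.14)/2 = 1.365 → q = 4.6×1.455×1.365 = 9.136 ft³/s
Q = Σ q = 619.2 ft³/s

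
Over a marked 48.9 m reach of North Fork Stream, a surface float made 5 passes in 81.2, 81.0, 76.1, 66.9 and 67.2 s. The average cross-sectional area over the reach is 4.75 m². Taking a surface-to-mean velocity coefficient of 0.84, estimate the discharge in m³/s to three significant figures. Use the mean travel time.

2.62 m³/s

t̄ = (81.2 + 81.0 + 76.1 + 66.9 + 67.2) / 5 = 74.48 s
v_surface = L / t̄ = 48.9 / 74.48 = 0.6566 m/s
v_mean = 0.84 × 0.6566 = 0.5515 m/s
Q = A × v_mean = 4.75 × 0.5515 = 2.620 m³/s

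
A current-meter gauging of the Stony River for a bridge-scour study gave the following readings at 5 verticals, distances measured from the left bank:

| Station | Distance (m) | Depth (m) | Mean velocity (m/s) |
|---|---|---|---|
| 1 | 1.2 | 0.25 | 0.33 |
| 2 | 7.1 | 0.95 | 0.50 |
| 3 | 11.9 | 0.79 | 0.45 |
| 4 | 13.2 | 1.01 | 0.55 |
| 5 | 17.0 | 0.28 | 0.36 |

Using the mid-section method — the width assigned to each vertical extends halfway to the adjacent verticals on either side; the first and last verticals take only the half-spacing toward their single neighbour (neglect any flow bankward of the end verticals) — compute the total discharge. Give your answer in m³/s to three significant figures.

w_1 = (7.1 − 1.2)/2 = 2.95 m; q_1 = 0.33 × 0.25 × 2.95 = 0.2434 m³/s
w_2 = (11.9 − 1.2)/2 = 5.35 m; q_2 = 0.50 × 0.95 × 5.35 = 2.541 m³/s
w_3 = (13.2 − 7.1)/2 = 3.05 m; q_3 = 0.45 × 0.79 × 3.05 = 1.084 m³/s
w_4 = (17.0 − 11.9)/2 = 2.55 m; q_4 = 0.55 × 1.01 × 2.55 = 1.417 m³/s
w_5 = (17.0 − 13.2)/2 = 1.9 m; q_5 = 0.36 × 0.28 × 1.9 = 0.1915 m³/s
Q = Σ qᵢ = 5.477 m³/s

5.48 m³/s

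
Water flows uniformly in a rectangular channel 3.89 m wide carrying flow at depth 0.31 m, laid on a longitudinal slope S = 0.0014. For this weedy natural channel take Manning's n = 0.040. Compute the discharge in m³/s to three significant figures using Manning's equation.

0.468 m³/s

A = b·y = 3.89 × 0.31 = 1.206 m²
P = b + 2y = 3.89 + 2×0.31 = 4.510 m
R = A/P = 1.206/4.510 = 0.2674 m
Q = (1/n)·A·R^(2/3)·S^(1/2) = (1/0.040) × 1.206 × 0.2674^(2/3) × 0.0014^(1/2) = 0.4682 m³/s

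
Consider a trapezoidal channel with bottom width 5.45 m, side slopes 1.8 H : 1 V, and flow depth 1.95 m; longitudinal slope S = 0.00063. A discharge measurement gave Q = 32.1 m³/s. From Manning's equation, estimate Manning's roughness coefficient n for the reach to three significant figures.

0.0162

A = (b + z·y)·y = (5.45 + 1.8×1.95)×1.95 = 17.47 m²
P = b + 2y√(1+z²) = 5.45 + 2×1.95×√(1+1.8²) = 13.48 m
R = A/P = 17.47/13.48 = 1.296 m
n = (1/Q)·A·R^(2/3)·S^(1/2) = (1/32.1) × 17.47 × 1.189 × 0.02510 = 0.01624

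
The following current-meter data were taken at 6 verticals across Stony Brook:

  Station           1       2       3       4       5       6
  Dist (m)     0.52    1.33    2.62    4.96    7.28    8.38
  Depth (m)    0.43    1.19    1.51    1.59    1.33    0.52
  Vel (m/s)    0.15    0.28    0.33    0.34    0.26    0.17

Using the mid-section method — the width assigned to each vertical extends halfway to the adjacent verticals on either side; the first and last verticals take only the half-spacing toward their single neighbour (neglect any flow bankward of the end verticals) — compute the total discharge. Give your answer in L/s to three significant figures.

w_1 = (1.33 − 0.52)/2 = 0.405 m; q_1 = 0.15 × 0.43 × 0.405 = 0.02612 m³/s
w_2 = (2.62 − 0.52)/2 = 1.05 m; q_2 = 0.28 × 1.19 × 1.05 = 0.3499 m³/s
w_3 = (4.96 − 1.33)/2 = 1.815 m; q_3 = 0.33 × 1.51 × 1.815 = 0.9044 m³/s
w_4 = (7.28 − 2.62)/2 = 2.33 m; q_4 = 0.34 × 1.59 × 2.33 = 1.260 m³/s
w_5 = (8.38 − 4.96)/2 = 1.71 m; q_5 = 0.26 × 1.33 × 1.71 = 0.5913 m³/s
w_6 = (8.38 − 7.28)/2 = 0.55 m; q_6 = 0.17 × 0.52 × 0.55 = 0.04862 m³/s
Q = Σ qᵢ = 3.180 m³/s
= 3.180 × 1000 = 3180 L/s

3180 L/s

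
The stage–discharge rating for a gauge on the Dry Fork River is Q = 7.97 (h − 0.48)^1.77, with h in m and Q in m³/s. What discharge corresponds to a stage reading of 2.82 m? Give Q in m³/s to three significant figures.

Q = 7.97 × (2.82 − 0.48)^1.77 = 7.97 × 2.34^1.77 = 35.89 m³/s

35.9 m³/s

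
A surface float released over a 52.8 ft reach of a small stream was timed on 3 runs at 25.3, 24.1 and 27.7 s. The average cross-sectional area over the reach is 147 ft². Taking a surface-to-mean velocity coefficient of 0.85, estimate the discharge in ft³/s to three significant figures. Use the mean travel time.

257 ft³/s

t̄ = (25.3 + 24.1 + 27.7) / 3 = 25.7 s
v_surface = L / t̄ = 52.8 / 25.7 = 2.054 ft/s
v_mean = 0.85 × 2.054 = 1.746 ft/s
Q = A × v_mean = 147 × 1.746 = 256.7 ft³/s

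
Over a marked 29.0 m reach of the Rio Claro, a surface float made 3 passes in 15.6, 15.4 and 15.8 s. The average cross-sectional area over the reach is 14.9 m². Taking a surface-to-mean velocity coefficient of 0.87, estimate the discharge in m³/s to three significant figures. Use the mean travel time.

t̄ = (15.6 + 15.4 + 15.8) / 3 = 15.6 s
v_surface = L / t̄ = 29.0 / 15.6 = 1.859 m/s
v_mean = 0.87 × 1.859 = 1.617 m/s
Q = A × v_mean = 14.9 × 1.617 = 24.10 m³/s

24.1 m³/s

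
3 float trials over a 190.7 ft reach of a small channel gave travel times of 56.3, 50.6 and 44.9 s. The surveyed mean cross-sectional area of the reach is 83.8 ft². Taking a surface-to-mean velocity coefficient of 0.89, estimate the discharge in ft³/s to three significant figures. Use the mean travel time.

281 ft³/s

t̄ = (56.3 + 50.6 + 44.9) / 3 = 50.6 s
v_surface = L / t̄ = 190.7 / 50.6 = 3.769 ft/s
v_mean = 0.89 × 3.769 = 3.354 ft/s
Q = A × v_mean = 83.8 × 3.354 = 281.1 ft³/s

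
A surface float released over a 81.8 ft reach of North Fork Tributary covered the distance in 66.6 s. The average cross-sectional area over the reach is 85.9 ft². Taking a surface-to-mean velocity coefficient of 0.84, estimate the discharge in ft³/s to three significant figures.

v_surface = L / t̄ = 81.8 / 66.6 = 1.228 ft/s
v_mean = 0.84 × 1.228 = 1.032 ft/s
Q = A × v_mean = 85.9 × 1.032 = 88.62 ft³/s

88.6 ft³/s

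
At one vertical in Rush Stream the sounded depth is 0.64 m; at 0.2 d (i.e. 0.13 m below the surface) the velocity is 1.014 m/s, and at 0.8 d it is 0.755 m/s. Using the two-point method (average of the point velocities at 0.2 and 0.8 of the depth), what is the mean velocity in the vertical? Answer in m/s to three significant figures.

0.885 m/s

v̄ = (1.014 + 0.755) / 2 = 0.8845 m/s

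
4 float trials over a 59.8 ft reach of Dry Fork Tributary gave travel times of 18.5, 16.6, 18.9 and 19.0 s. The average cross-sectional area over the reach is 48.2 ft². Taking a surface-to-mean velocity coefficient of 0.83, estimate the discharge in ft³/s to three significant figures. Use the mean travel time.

131 ft³/s

t̄ = (18.5 + 16.6 + 18.9 + 19.0) / 4 = 18.25 s
v_surface = L / t̄ = 59.8 / 18.25 = 3.277 ft/s
v_mean = 0.83 × 3.277 = 2.720 ft/s
Q = A × v_mean = 48.2 × 2.720 = 131.1 ft³/s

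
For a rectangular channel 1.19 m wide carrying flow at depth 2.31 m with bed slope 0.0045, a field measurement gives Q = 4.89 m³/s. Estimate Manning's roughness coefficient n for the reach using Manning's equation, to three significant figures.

A = b·y = 1.19 × 2.31 = 2.749 m²
P = b + 2y = 1.19 + 2×2.31 = 5.810 m
R = A/P = 2.749/5.810 = 0.4731 m
n = (1/Q)·A·R^(2/3)·S^(1/2) = (1/4.89) × 2.749 × 0.6072 × 0.06708 = 0.02290

0.0229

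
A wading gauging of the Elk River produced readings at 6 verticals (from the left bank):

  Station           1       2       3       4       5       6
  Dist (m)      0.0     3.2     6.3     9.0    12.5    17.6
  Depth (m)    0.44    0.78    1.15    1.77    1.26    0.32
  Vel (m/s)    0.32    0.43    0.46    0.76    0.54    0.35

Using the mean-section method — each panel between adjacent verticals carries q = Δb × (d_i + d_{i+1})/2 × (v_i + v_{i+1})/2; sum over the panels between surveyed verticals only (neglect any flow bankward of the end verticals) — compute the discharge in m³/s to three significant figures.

Panel 1-2: Δb = 3.2 m, d̄ = (0.44+0.78)/2 = 0.61, v̄ = (0.32+0.43)/2 = 0.375 → q = 3.2×0.61×0.375 = 0.7320 m³/s
Panel 2-3: Δb = 3.1 m, d̄ = (0.78+1.15)/2 = 0.965, v̄ = (0.43+0.46)/2 = 0.445 → q = 3.1×0.965×0.445 = 1.331 m³/s
Panel 3-4: Δb = 2.7 m, d̄ = (1.15+1.77)/2 = 1.46, v̄ = (0.46+0.76)/2 = 0.61 → q = 2.7×1.46×0.61 = 2.405 m³/s
Panel 4-5: Δb = 3.5 m, d̄ = (1.77+1.26)/2 = 1.515, v̄ = (0.76+0.54)/2 = 0.65 → q = 3.5×1.515×0.65 = 3.447 m³/s
Panel 5-6: Δb = 5.1 m, d̄ = (1.26+0.32)/2 = 0.79, v̄ = (0.54+0.35)/2 = 0.445 → q = 5.1×0.79×0.445 = 1.793 m³/s
Q = Σ q = 9.707 m³/s

9.71 m³/s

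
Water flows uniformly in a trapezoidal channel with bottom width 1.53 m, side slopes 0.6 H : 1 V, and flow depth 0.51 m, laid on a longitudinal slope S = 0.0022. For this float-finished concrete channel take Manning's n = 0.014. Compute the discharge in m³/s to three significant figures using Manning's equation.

A = (b + z·y)·y = (1.53 + 0.6×0.51)×0.51 = 0.9364 m²
P = b + 2y√(1+z²) = 1.53 + 2×0.51×√(1+0.6²) = 2.720 m
R = A/P = 0.9364/2.720 = 0.3443 m
Q = (1/n)·A·R^(2/3)·S^(1/2) = (1/0.014) × 0.9364 × 0.3443^(2/3) × 0.0022^(1/2) = 1.541 m³/s

1.54 m³/s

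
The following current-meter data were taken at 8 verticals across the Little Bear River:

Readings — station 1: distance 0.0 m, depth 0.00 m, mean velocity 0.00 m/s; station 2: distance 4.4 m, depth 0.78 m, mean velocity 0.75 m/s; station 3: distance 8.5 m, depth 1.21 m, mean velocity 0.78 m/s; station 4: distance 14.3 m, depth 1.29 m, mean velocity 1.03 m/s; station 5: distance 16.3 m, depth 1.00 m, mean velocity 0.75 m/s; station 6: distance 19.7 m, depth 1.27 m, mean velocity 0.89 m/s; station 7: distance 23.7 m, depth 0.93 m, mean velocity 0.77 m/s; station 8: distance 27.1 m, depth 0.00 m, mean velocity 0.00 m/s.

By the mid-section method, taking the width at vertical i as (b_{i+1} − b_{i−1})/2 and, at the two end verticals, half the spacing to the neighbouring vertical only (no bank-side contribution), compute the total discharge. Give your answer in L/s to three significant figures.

w_2 = (8.5 − 0.0)/2 = 4.25 m; q_2 = 0.75 × 0.78 × 4.25 = 2.486 m³/s
w_3 = (14.3 − 4.4)/2 = 4.95 m; q_3 = 0.78 × 1.21 × 4.95 = 4.672 m³/s
w_4 = (16.3 − 8.5)/2 = 3.9 m; q_4 = 1.03 × 1.29 × 3.9 = 5.182 m³/s
w_5 = (19.7 − 14.3)/2 = 2.7 m; q_5 = 0.75 × 1.00 × 2.7 = 2.025 m³/s
w_6 = (23.7 − 16.3)/2 = 3.7 m; q_6 = 0.89 × 1.27 × 3.7 = 4.182 m³/s
w_7 = (27.1 − 19.7)/2 = 3.7 m; q_7 = 0.77 × 0.93 × 3.7 = 2.650 m³/s
Stations 1, 8 contribute zero (depth or velocity is 0).
Q = Σ qᵢ = 21.20 m³/s
= 21.20 × 1000 = 21200 L/s

21200 L/s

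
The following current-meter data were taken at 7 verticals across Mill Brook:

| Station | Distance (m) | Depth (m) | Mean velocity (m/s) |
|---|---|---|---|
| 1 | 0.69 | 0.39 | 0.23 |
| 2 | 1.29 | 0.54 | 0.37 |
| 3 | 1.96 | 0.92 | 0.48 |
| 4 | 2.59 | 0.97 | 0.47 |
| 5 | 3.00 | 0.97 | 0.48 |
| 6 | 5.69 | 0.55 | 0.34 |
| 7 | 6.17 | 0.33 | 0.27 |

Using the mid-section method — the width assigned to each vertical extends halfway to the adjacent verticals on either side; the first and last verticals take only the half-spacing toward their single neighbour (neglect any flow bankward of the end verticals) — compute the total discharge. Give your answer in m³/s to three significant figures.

w_1 = (1.29 − 0.69)/2 = 0.3 m; q_1 = 0.23 × 0.39 × 0.3 = 0.02691 m³/s
w_2 = (1.96 − 0.69)/2 = 0.635 m; q_2 = 0.37 × 0.54 × 0.635 = 0.1269 m³/s
w_3 = (2.59 − 1.29)/2 = 0.65 m; q_3 = 0.48 × 0.92 × 0.65 = 0.2870 m³/s
w_4 = (3.00 − 1.96)/2 = 0.52 m; q_4 = 0.47 × 0.97 × 0.52 = 0.2371 m³/s
w_5 = (5.69 − 2.59)/2 = 1.55 m; q_5 = 0.48 × 0.97 × 1.55 = 0.7217 m³/s
w_6 = (6.17 − 3.00)/2 = 1.585 m; q_6 = 0.34 × 0.55 × 1.585 = 0.2964 m³/s
w_7 = (6.17 − 5.69)/2 = 0.24 m; q_7 = 0.27 × 0.33 × 0.24 = 0.02138 m³/s
Q = Σ qᵢ = 1.717 m³/s

1.72 m³/s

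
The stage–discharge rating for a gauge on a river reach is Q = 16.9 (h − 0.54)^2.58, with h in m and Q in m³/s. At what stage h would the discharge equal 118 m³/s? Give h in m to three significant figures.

h − h₀ = (Q/C)^(1/b) = (118/16.9)^(1/2.58) = 2.124 m
h = 0.54 + 2.124 = 2.664 m

2.66 m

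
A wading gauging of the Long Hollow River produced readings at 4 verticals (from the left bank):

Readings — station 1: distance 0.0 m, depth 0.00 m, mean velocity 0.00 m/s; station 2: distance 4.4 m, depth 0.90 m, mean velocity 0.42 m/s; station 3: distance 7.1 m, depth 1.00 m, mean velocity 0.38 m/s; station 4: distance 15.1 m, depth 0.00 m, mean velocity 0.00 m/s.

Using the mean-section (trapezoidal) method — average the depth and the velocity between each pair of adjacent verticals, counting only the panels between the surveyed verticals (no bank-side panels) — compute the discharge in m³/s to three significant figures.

Panel 1-2: Δb = 4.4 m, d̄ = (0.00+0.90)/2 = 0.45, v̄ = (0.00+0.42)/2 = 0.21 → q = 4.4×0.45×0.21 = 0.4158 m³/s
Panel 2-3: Δb = 2.7 m, d̄ = (0.90+1.00)/2 = 0.95, v̄ = (0.42+0.38)/2 = 0.4 → q = 2.7×0.95×0.4 = 1.026 m³/s
Panel 3-4: Δb = 8 m, d̄ = (1.00+0.00)/2 = 0.5, v̄ = (0.38+0.00)/2 = 0.19 → q = 8×0.5×0.19 = 0.7600 m³/s
Q = Σ q = 2.202 m³/s

2.20 m³/s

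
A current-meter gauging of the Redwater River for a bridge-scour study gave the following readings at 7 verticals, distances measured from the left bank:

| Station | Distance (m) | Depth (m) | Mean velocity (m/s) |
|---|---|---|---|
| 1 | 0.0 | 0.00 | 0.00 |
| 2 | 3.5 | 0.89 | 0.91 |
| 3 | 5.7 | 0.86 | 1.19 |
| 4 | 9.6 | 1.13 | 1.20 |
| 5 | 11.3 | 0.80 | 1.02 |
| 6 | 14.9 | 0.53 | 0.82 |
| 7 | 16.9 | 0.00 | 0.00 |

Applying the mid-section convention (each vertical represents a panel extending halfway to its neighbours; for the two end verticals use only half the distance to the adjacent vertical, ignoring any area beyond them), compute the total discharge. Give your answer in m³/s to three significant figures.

12.6 m³/s

w_2 = (5.7 − 0.0)/2 = 2.85 m; q_2 = 0.91 × 0.89 × 2.85 = 2.308 m³/s
w_3 = (9.6 − 3.5)/2 = 3.05 m; q_3 = 1.19 × 0.86 × 3.05 = 3.121 m³/s
w_4 = (11.3 − 5.7)/2 = 2.8 m; q_4 = 1.20 × 1.13 × 2.8 = 3.797 m³/s
w_5 = (14.9 − 9.6)/2 = 2.65 m; q_5 = 1.02 × 0.80 × 2.65 = 2.162 m³/s
w_6 = (16.9 − 11.3)/2 = 2.8 m; q_6 = 0.82 × 0.53 × 2.8 = 1.217 m³/s
Stations 1, 7 contribute zero (depth or velocity is 0).
Q = Σ qᵢ = 12.61 m³/s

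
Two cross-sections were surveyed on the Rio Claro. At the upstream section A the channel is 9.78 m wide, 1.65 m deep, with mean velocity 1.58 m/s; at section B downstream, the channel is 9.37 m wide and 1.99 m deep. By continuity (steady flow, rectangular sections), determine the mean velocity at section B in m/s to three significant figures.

1.37 m/s

Q = A₁V₁ = (9.78×1.65) × 1.58 = 25.50 m³/s
A₂ = 9.37 × 1.99 = 18.65 m²
V₂ = Q/A₂ = 25.50/18.65 = 1.367 m/s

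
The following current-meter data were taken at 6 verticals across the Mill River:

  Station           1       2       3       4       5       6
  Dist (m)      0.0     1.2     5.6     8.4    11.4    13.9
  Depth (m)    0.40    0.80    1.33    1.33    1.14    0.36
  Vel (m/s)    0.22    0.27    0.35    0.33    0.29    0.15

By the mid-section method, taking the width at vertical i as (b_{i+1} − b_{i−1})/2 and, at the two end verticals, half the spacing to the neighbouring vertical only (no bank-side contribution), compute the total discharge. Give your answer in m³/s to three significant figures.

4.58 m³/s

w_1 = (1.2 − 0.0)/2 = 0.6 m; q_1 = 0.22 × 0.40 × 0.6 = 0.05280 m³/s
w_2 = (5.6 − 0.0)/2 = 2.8 m; q_2 = 0.27 × 0.80 × 2.8 = 0.6048 m³/s
w_3 = (8.4 − 1.2)/2 = 3.6 m; q_3 = 0.35 × 1.33 × 3.6 = 1.676 m³/s
w_4 = (11.4 − 5.6)/2 = 2.9 m; q_4 = 0.33 × 1.33 × 2.9 = 1.273 m³/s
w_5 = (13.9 − 8.4)/2 = 2.75 m; q_5 = 0.29 × 1.14 × 2.75 = 0.9092 m³/s
w_6 = (13.9 − 11.4)/2 = 1.25 m; q_6 = 0.15 × 0.36 × 1.25 = 0.06750 m³/s
Q = Σ qᵢ = 4.583 m³/s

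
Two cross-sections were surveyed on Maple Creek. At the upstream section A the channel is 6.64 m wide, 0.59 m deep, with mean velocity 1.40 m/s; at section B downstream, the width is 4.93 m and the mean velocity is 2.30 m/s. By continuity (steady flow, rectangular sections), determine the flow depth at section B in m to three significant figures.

Q = A₁V₁ = (6.64×0.59) × 1.40 = 5.485 m³/s
d₂ = Q/(b₂ V₂) = 5.485/(4.93×2.30) = 0.4837 m

0.484 m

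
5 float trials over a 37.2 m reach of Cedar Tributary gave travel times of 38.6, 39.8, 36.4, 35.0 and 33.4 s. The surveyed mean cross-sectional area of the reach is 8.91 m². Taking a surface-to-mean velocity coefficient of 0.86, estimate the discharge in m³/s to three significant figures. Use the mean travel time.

7.78 m³/s

t̄ = (38.6 + 39.8 + 36.4 + 35.0 + 33.4) / 5 = 36.64 s
v_surface = L / t̄ = 37.2 / 36.64 = 1.015 m/s
v_mean = 0.86 × 1.015 = 0.8731 m/s
Q = A × v_mean = 8.91 × 0.8731 = 7.780 m³/s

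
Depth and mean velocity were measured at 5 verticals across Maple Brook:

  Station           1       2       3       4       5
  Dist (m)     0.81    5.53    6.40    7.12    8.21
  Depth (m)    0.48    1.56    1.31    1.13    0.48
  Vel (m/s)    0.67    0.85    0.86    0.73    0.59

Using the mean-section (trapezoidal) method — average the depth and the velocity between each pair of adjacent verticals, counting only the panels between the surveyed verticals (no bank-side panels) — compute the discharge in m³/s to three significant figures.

Panel 1-2: Δb = 4.72 m, d̄ = (0.48+1.56)/2 = 1.02, v̄ = (0.67+0.85)/2 = 0.76 → q = 4.72×1.02×0.76 = 3.659 m³/s
Panel 2-3: Δb = 0.87 m, d̄ = (1.56+1.31)/2 = 1.435, v̄ = (0.85+0.86)/2 = 0.855 → q = 0.87×1.435×0.855 = 1.067 m³/s
Panel 3-4: Δb = 0.72 m, d̄ = (1.31+1.13)/2 = 1.22, v̄ = (0.86+0.73)/2 = 0.795 → q = 0.72×1.22×0.795 = 0.6983 m³/s
Panel 4-5: Δb = 1.09 m, d̄ = (1.13+0.48)/2 = 0.805, v̄ = (0.73+0.59)/2 = 0.66 → q = 1.09×0.805×0.66 = 0.5791 m³/s
Q = Σ q = 6.004 m³/s

6.00 m³/s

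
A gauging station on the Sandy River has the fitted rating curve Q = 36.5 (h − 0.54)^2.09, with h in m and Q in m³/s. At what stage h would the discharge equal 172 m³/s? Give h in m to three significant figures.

2.64 m

h − h₀ = (Q/C)^(1/b) = (172/36.5)^(1/2.09) = 2.100 m
h = 0.54 + 2.100 = 2.640 m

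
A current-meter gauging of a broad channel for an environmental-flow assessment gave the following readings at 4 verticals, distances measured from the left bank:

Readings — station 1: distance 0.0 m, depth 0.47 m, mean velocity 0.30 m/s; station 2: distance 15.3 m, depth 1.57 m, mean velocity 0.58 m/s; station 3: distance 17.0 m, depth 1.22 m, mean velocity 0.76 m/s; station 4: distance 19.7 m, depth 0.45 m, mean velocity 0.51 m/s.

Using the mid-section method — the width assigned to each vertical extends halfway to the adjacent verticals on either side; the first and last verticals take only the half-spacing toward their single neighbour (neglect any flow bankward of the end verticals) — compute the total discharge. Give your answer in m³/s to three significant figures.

11.2 m³/s

w_1 = (15.3 − 0.0)/2 = 7.65 m; q_1 = 0.30 × 0.47 × 7.65 = 1.079 m³/s
w_2 = (17.0 − 0.0)/2 = 8.5 m; q_2 = 0.58 × 1.57 × 8.5 = 7.740 m³/s
w_3 = (19.7 − 15.3)/2 = 2.2 m; q_3 = 0.76 × 1.22 × 2.2 = 2.040 m³/s
w_4 = (19.7 − 17.0)/2 = 1.35 m; q_4 = 0.51 × 0.45 × 1.35 = 0.3098 m³/s
Q = Σ qᵢ = 11.17 m³/s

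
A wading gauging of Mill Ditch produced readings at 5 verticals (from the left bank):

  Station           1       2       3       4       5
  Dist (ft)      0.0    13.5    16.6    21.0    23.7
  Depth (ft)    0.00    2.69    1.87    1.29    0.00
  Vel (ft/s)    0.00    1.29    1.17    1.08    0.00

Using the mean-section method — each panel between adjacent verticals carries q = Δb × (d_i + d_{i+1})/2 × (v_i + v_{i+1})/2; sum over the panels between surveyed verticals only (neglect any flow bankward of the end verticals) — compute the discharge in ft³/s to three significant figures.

29.2 ft³/s

Panel 1-2: Δb = 13.5 ft, d̄ = (0.00+2.69)/2 = 1.345, v̄ = (0.00+1.29)/2 = 0.645 → q = 13.5×1.345×0.645 = 11.71 ft³/s
Panel 2-3: Δb = 3.1 ft, d̄ = (2.69+1.87)/2 = 2.28, v̄ = (1.29+1.17)/2 = 1.23 → q = 3.1×2.28×1.23 = 8.694 ft³/s
Panel 3-4: Δb = 4.4 ft, d̄ = (1.87+1.29)/2 = 1.58, v̄ = (1.17+1.08)/2 = 1.125 → q = 4.4×1.58×1.125 = 7.821 ft³/s
Panel 4-5: Δb = 2.7 ft, d̄ = (1.29+0.00)/2 = 0.645, v̄ = (1.08+0.00)/2 = 0.54 → q = 2.7×0.645×0.54 = 0.9404 ft³/s
Q = Σ q = 29.17 ft³/s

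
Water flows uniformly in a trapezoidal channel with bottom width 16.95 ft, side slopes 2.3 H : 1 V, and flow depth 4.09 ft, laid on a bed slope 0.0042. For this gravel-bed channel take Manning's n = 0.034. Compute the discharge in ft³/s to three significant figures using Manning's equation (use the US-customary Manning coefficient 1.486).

A = (b + z·y)·y = (16.95 + 2.3×4.09)×4.09 = 107.8 ft²
P = b + 2y√(1+z²) = 16.95 + 2×4.09×√(1+2.3²) = 37.47 ft
R = A/P = 107.8/37.47 = 2.877 ft
Q = (1.486/n)·A·R^(2/3)·S^(1/2) = (1.486/0.034) × 107.8 × 2.877^(2/3) × 0.0042^(1/2) = 617.7 ft³/s

618 ft³/s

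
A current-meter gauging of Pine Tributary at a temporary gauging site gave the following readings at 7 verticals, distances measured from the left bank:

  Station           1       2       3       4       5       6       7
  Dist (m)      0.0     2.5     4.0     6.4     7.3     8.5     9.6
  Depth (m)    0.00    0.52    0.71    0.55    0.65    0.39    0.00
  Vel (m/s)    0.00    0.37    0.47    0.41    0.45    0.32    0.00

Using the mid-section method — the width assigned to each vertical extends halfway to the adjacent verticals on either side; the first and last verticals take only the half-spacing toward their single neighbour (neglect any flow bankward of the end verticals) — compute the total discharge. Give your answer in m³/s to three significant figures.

1.86 m³/s

w_2 = (4.0 − 0.0)/2 = 2 m; q_2 = 0.37 × 0.52 × 2 = 0.3848 m³/s
w_3 = (6.4 − 2.5)/2 = 1.95 m; q_3 = 0.47 × 0.71 × 1.95 = 0.6507 m³/s
w_4 = (7.3 − 4.0)/2 = 1.65 m; q_4 = 0.41 × 0.55 × 1.65 = 0.3721 m³/s
w_5 = (8.5 − 6.4)/2 = 1.05 m; q_5 = 0.45 × 0.65 × 1.05 = 0.3071 m³/s
w_6 = (9.6 − 7.3)/2 = 1.15 m; q_6 = 0.32 × 0.39 × 1.15 = 0.1435 m³/s
Stations 1, 7 contribute zero (depth or velocity is 0).
Q = Σ qᵢ = 1.858 m³/s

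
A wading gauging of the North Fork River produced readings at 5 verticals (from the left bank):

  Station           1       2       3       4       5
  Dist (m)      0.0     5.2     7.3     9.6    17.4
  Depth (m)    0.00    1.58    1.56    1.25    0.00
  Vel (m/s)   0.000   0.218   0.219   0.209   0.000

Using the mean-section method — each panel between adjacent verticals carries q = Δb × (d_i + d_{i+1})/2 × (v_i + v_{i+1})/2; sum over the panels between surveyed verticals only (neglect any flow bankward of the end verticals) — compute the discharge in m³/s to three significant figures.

2.37 m³/s

Panel 1-2: Δb = 5.2 m, d̄ = (0.00+1.58)/2 = 0.79, v̄ = (0.000+0.218)/2 = 0.109 → q = 5.2×0.79×0.109 = 0.4478 m³/s
Panel 2-3: Δb = 2.1 m, d̄ = (1.58+1.56)/2 = 1.57, v̄ = (0.218+0.219)/2 = 0.2185 → q = 2.1×1.57×0.2185 = 0.7204 m³/s
Panel 3-4: Δb = 2.3 m, d̄ = (1.56+1.25)/2 = 1.405, v̄ = (0.219+0.209)/2 = 0.214 → q = 2.3×1.405×0.214 = 0.6915 m³/s
Panel 4-5: Δb = 7.8 m, d̄ = (1.25+0.00)/2 = 0.625, v̄ = (0.209+0.000)/2 = 0.1045 → q = 7.8×0.625×0.1045 = 0.5094 m³/s
Q = Σ q = 2.369 m³/s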